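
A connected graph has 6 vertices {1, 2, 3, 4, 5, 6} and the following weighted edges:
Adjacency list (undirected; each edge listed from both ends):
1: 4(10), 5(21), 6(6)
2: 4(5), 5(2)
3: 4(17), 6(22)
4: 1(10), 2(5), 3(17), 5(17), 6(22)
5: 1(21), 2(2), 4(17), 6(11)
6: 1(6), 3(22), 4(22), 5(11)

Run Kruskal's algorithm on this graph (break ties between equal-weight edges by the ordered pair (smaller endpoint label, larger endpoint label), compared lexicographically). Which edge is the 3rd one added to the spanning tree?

1-6

Kruskal: consider edges lightest-first.
2–5 (2): add — endpoints in different components.
2–4 (5): add — endpoints in different components.
1–6 (6): add — endpoints in different components.
1–4 (10): add — endpoints in different components.
5–6 (11): skip — 5 and 6 already connected.
3–4 (17): add — endpoints in different components.
The 3rd edge added is 1–6.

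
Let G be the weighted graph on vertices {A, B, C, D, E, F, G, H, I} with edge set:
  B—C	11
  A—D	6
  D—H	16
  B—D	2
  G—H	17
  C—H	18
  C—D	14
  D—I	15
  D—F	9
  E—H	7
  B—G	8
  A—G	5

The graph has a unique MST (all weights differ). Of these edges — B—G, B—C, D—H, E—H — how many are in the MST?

Kruskal's algorithm — process edges by increasing weight (ties by edge label):
B—D (2): add — endpoints in different components.
A—G (5): add — endpoints in different components.
A—D (6): add — endpoints in different components.
E—H (7): add — endpoints in different components.
B—G (8): skip — B and G already connected.
D—F (9): add — endpoints in different components.
B—C (11): add — endpoints in different components.
C—D (14): skip — C and D already connected.
D—I (15): add — endpoints in different components.
D—H (16): add — endpoints in different components.
MST edge set: {B—D, A—G, A—D, E—H, D—F, B—C, D—I, D—H}.
Of the listed edges, {B—C, D—H, E—H} are in the MST → 3.

3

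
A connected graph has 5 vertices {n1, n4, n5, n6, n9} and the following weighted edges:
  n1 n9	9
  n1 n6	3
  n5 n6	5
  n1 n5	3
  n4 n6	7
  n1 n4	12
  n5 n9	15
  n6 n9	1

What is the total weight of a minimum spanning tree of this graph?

14

Kruskal: consider edges lightest-first.
n6 n9 (1): add — endpoints in different components.
n1 n5 (3): add — endpoints in different components.
n1 n6 (3): add — endpoints in different components.
n5 n6 (5): skip — n5 and n6 already connected.
n4 n6 (7): add — endpoints in different components.
MST edges: n6 n9, n1 n5, n1 n6, n4 n6; total weight 1+3+3+7 = 14.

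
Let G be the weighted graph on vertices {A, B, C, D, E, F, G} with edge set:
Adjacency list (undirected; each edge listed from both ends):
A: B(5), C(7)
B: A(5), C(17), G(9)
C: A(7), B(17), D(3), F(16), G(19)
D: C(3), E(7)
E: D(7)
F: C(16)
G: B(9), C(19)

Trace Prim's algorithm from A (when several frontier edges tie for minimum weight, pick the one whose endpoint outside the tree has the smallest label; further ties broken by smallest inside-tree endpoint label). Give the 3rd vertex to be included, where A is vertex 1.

Prim, starting at A.
Step 1: frontier [A—B 5, A—C 7] → take A—B (5); add B.
Step 2: frontier [A—C 7, B—G 9, B—C 17] → take A—C (7); add C.
Step 3: frontier [B—G 9, C—D 3, C—F 16, C—G 19] → take C—D (3); add D.
Step 4: frontier [B—G 9, C—F 16, C—G 19, D—E 7] → take D—E (7); add E.
Step 5: frontier [B—G 9, C—F 16, C—G 19] → take B—G (9); add G.
Step 6: frontier [C—F 16] → take C—F (16); add F.
Vertex order: A, B, C, D, E, G, F. The 3rd vertex is C.

C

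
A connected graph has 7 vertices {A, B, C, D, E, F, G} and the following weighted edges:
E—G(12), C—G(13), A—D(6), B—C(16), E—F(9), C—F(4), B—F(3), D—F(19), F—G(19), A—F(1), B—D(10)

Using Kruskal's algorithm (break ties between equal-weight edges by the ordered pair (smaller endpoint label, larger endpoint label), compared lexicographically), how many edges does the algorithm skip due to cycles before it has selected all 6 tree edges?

1

Kruskal's algorithm — process edges by increasing weight (ties by edge label):
A—F (1): add. Components now {A,F} {B} {C} {D} {E} {G}
B—F (3): add. Components now {A,B,F} {C} {D} {E} {G}
C—F (4): add. Components now {A,B,C,F} {D} {E} {G}
A—D (6): add. Components now {A,B,C,D,F} {E} {G}
E—F (9): add. Components now {A,B,C,D,E,F} {G}
B—D (10): skip — B and D already connected.
E—G (12): add. Components now {A,B,C,D,E,F,G}
Edges rejected before the tree was complete: 1.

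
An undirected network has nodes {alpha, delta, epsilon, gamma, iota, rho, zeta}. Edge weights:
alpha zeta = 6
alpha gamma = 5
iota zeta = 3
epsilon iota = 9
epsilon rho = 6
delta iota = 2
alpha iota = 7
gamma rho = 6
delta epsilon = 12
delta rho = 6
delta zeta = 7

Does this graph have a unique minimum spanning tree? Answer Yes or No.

Kruskal's algorithm — process edges by increasing weight (ties by edge label):
delta iota (2): add. Components now {alpha} {delta,iota} {rho} {zeta} {epsilon} {gamma}
iota zeta (3): add. Components now {alpha} {delta,iota,zeta} {rho} {epsilon} {gamma}
alpha gamma (5): add. Components now {alpha,gamma} {delta,iota,zeta} {rho} {epsilon}
alpha zeta (6): add. Components now {alpha,delta,gamma,iota,zeta} {rho} {epsilon}
delta rho (6): add. Components now {alpha,delta,gamma,iota,rho,zeta} {epsilon}
epsilon rho (6): add. Components now {alpha,delta,epsilon,gamma,iota,rho,zeta}
Non-tree edge gamma rho has weight 6, equal to the heaviest edge on its tree cycle — swapping gives another MST of the same weight. Not unique.

No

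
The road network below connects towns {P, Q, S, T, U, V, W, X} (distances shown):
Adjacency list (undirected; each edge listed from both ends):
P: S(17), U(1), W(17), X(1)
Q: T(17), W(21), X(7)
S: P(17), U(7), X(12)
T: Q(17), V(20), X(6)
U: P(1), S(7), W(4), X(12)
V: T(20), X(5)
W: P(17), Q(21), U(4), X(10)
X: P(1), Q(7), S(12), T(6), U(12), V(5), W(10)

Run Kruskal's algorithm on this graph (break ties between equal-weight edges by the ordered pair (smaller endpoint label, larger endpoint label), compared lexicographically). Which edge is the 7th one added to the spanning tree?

S-U

Kruskal: consider edges lightest-first.
P-U (1): add — endpoints in different components.
P-X (1): add — endpoints in different components.
U-W (4): add — endpoints in different components.
V-X (5): add — endpoints in different components.
T-X (6): add — endpoints in different components.
Q-X (7): add — endpoints in different components.
S-U (7): add — endpoints in different components.
The 7th edge added is S-U.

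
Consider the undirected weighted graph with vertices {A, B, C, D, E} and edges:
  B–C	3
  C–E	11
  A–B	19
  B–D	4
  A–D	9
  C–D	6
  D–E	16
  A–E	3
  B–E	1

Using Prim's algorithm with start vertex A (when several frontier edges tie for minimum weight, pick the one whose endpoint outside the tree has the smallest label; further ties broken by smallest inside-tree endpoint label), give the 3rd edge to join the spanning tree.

Prim's algorithm from A:
Step 1: cheapest edge leaving the tree is A–E (3); add E.
Step 2: cheapest edge leaving the tree is B–E (1); add B.
Step 3: cheapest edge leaving the tree is B–C (3); add C.
Step 4: cheapest edge leaving the tree is B–D (4); add D.
The 3rd edge added is B–C.

B-C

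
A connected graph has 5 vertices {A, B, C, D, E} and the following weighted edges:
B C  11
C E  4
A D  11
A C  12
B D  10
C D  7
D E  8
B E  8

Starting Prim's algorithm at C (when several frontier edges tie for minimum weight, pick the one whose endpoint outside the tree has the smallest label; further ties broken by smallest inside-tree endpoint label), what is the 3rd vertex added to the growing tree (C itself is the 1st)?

Grow the tree from C using Prim:
Step 1: frontier [C E 4, C D 7, B C 11, A C 12] → take C E (4); add E.
Step 2: frontier [C D 7, B C 11, A C 12, B E 8, D E 8] → take C D (7); add D.
Step 3: frontier [B C 11, A C 12, B D 10, A D 11, B E 8] → take B E (8); add B.
Step 4: frontier [A C 12, A D 11] → take A D (11); add A.
Vertex order: C, E, D, B, A. The 3rd vertex is D.

D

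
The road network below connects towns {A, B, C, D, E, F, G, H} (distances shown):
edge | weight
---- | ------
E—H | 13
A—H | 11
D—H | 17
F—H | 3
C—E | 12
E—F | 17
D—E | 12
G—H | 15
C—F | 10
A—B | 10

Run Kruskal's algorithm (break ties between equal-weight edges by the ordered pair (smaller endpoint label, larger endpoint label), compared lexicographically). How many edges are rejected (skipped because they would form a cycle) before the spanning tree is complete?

Kruskal's algorithm — process edges by increasing weight (ties by edge label):
F—H (3): add — endpoints in different components.
A—B (10): add — endpoints in different components.
C—F (10): add — endpoints in different components.
A—H (11): add — endpoints in different components.
C—E (12): add — endpoints in different components.
D—E (12): add — endpoints in different components.
E—H (13): skip — E and H already connected.
G—H (15): add — endpoints in different components.
Edges rejected before the tree was complete: 1.

1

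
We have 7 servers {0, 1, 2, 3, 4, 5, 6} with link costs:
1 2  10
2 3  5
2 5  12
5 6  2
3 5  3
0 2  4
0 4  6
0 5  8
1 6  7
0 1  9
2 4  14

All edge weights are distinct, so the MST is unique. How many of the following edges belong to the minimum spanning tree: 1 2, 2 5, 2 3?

Kruskal's algorithm — process edges by increasing weight (ties by edge label):
5 6 (2): add. Components now {0} {1} {2} {3} {4} {5,6}
3 5 (3): add. Components now {0} {1} {2} {3,5,6} {4}
0 2 (4): add. Components now {0,2} {1} {3,5,6} {4}
2 3 (5): add. Components now {0,2,3,5,6} {1} {4}
0 4 (6): add. Components now {0,2,3,4,5,6} {1}
1 6 (7): add. Components now {0,1,2,3,4,5,6}
MST edge set: {5 6, 3 5, 0 2, 2 3, 0 4, 1 6}.
Of the listed edges, {2 3} are in the MST → 1.

1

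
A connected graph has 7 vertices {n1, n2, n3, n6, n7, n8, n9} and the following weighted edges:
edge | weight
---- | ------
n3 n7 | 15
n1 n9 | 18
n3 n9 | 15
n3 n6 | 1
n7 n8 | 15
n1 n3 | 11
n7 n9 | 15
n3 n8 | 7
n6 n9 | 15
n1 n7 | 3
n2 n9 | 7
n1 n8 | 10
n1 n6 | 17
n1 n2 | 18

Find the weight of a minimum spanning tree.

Kruskal's algorithm — process edges by increasing weight (ties by edge label):
n3 n6 (1): add — endpoints in different components.
n1 n7 (3): add — endpoints in different components.
n2 n9 (7): add — endpoints in different components.
n3 n8 (7): add — endpoints in different components.
n1 n8 (10): add — endpoints in different components.
n1 n3 (11): skip — n1 and n3 already connected.
n3 n7 (15): skip — n7 and n3 already connected.
n3 n9 (15): add — endpoints in different components.
MST edges: n3 n6, n1 n7, n2 n9, n3 n8, n1 n8, n3 n9; total weight 1+3+7+7+10+15 = 43.

43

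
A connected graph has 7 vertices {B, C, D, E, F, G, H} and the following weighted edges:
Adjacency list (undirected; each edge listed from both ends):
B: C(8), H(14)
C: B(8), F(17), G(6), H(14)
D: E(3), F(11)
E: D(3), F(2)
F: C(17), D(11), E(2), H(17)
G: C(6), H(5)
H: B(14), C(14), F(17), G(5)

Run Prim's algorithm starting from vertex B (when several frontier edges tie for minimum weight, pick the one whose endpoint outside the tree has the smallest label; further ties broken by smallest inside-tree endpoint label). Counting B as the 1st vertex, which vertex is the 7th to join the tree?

D

Prim, starting at B.
Step 1: cheapest edge leaving the tree is B—C (8); add C.
Step 2: cheapest edge leaving the tree is C—G (6); add G.
Step 3: cheapest edge leaving the tree is G—H (5); add H.
Step 4: cheapest edge leaving the tree is C—F (17); add F.
Step 5: cheapest edge leaving the tree is E—F (2); add E.
Step 6: cheapest edge leaving the tree is D—E (3); add D.
Vertex order: B, C, G, H, F, E, D. The 7th vertex is D.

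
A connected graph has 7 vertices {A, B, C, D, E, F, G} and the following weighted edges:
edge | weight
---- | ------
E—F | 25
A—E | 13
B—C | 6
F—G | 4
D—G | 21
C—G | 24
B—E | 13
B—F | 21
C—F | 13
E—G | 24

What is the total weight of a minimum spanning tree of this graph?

Prim's algorithm from C:
Step 1: cheapest edge leaving the tree is B—C (6); add B.
Step 2: cheapest edge leaving the tree is B—E (13); add E.
Step 3: cheapest edge leaving the tree is A—E (13); add A.
Step 4: cheapest edge leaving the tree is C—F (13); add F.
Step 5: cheapest edge leaving the tree is F—G (4); add G.
Step 6: cheapest edge leaving the tree is D—G (21); add D.
MST edges: B—C, B—E, A—E, C—F, F—G, D—G; total weight 6+13+13+13+4+21 = 70.

70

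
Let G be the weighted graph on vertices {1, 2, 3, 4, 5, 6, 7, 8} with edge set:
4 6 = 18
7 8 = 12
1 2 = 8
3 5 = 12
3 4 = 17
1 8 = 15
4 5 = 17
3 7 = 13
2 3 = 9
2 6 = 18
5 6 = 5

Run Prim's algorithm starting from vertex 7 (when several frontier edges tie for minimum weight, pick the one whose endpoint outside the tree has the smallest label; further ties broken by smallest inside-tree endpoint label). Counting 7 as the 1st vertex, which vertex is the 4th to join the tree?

Grow the tree from 7 using Prim:
Step 1: cheapest edge leaving the tree is 7 8 (12); add 8.
Step 2: cheapest edge leaving the tree is 3 7 (13); add 3.
Step 3: cheapest edge leaving the tree is 2 3 (9); add 2.
Step 4: cheapest edge leaving the tree is 1 2 (8); add 1.
Step 5: cheapest edge leaving the tree is 3 5 (12); add 5.
Step 6: cheapest edge leaving the tree is 5 6 (5); add 6.
Step 7: cheapest edge leaving the tree is 3 4 (17); add 4.
Vertex order: 7, 8, 3, 2, 1, 5, 6, 4. The 4th vertex is 2.

2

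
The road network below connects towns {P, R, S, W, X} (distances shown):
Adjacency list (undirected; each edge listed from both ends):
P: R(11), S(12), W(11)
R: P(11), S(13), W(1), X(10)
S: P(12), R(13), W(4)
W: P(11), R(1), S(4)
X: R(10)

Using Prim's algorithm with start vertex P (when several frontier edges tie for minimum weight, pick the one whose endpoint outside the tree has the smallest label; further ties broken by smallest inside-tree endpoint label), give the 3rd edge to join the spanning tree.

S-W

Prim's algorithm from P:
Step 1: frontier [P–R 11, P–W 11, P–S 12] → take P–R (11); add R.
Step 2: frontier [P–W 11, P–S 12, R–W 1, R–X 10, R–S 13] → take R–W (1); add W.
Step 3: frontier [P–S 12, R–X 10, R–S 13, S–W 4] → take S–W (4); add S.
Step 4: frontier [R–X 10] → take R–X (10); add X.
The 3rd edge added is S–W.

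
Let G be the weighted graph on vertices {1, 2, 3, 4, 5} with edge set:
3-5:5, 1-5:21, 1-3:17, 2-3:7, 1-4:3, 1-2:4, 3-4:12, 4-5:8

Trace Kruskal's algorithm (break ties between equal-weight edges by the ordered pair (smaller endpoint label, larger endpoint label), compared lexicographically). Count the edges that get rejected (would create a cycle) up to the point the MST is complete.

Kruskal: consider edges lightest-first.
1-4 (3): add. Components now {1,4} {2} {3} {5}
1-2 (4): add. Components now {1,2,4} {3} {5}
3-5 (5): add. Components now {1,2,4} {3,5}
2-3 (7): add. Components now {1,2,3,4,5}
Edges rejected before the tree was complete: 0.

0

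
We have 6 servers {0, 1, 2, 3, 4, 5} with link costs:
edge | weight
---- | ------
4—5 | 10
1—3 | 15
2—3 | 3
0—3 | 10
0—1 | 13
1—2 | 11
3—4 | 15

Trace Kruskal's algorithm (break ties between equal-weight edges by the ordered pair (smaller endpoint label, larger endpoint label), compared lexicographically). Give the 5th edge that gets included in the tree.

Sort edges by weight, then run Kruskal:
2—3 (3): add — endpoints in different components.
0—3 (10): add — endpoints in different components.
4—5 (10): add — endpoints in different components.
1—2 (11): add — endpoints in different components.
0—1 (13): skip — 0 and 1 already connected.
1—3 (15): skip — 1 and 3 already connected.
3—4 (15): add — endpoints in different components.
The 5th edge added is 3—4.

3-4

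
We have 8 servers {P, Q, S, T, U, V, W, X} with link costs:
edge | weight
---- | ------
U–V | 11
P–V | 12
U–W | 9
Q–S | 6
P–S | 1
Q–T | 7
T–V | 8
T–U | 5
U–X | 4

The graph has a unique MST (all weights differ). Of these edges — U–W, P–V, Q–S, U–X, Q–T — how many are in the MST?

Kruskal: consider edges lightest-first.
P–S (1): add — endpoints in different components.
U–X (4): add — endpoints in different components.
T–U (5): add — endpoints in different components.
Q–S (6): add — endpoints in different components.
Q–T (7): add — endpoints in different components.
T–V (8): add — endpoints in different components.
U–W (9): add — endpoints in different components.
MST edge set: {P–S, U–X, T–U, Q–S, Q–T, T–V, U–W}.
Of the listed edges, {U–W, Q–S, U–X, Q–T} are in the MST → 4.

4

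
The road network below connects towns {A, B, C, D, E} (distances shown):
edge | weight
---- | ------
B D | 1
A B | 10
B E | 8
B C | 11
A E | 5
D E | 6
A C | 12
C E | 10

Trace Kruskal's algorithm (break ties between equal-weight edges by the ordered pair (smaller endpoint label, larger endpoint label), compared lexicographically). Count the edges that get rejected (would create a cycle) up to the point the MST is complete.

Kruskal: consider edges lightest-first.
B D (1): add — endpoints in different components.
A E (5): add — endpoints in different components.
D E (6): add — endpoints in different components.
B E (8): skip — B and E already connected.
A B (10): skip — A and B already connected.
C E (10): add — endpoints in different components.
Edges rejected before the tree was complete: 2.

2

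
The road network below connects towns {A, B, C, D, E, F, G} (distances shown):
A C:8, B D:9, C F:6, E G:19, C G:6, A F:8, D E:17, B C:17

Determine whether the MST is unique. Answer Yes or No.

Kruskal: consider edges lightest-first.
C F (6): add — endpoints in different components.
C G (6): add — endpoints in different components.
A C (8): add — endpoints in different components.
A F (8): skip — A and F already connected.
B D (9): add — endpoints in different components.
B C (17): add — endpoints in different components.
D E (17): add — endpoints in different components.
Non-tree edge A F has weight 8, equal to the heaviest edge on its tree cycle — swapping gives another MST of the same weight. Not unique.

No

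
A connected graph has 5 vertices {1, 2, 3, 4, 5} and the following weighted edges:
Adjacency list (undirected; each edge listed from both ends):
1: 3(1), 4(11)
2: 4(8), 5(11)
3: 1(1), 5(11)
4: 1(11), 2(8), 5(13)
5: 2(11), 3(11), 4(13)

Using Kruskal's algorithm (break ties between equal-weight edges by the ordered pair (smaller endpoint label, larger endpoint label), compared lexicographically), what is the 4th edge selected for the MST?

2-5

Sort edges by weight, then run Kruskal:
1—3 (1): add. Components now {1,3} {2} {4} {5}
2—4 (8): add. Components now {1,3} {2,4} {5}
1—4 (11): add. Components now {1,2,3,4} {5}
2—5 (11): add. Components now {1,2,3,4,5}
The 4th edge added is 2—5.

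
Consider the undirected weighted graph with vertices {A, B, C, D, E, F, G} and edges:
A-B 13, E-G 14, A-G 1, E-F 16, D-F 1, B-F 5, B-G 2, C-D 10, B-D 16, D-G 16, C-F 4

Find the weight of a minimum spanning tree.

27

Grow the tree from B using Prim:
Step 1: frontier [B-G 2, B-F 5, A-B 13, B-D 16] → take B-G (2); add G.
Step 2: frontier [B-F 5, A-B 13, B-D 16, A-G 1, E-G 14, D-G 16] → take A-G (1); add A.
Step 3: frontier [B-F 5, B-D 16, E-G 14, D-G 16] → take B-F (5); add F.
Step 4: frontier [B-D 16, D-F 1, C-F 4, E-F 16, E-G 14, D-G 16] → take D-F (1); add D.
Step 5: frontier [C-D 10, C-F 4, E-F 16, E-G 14] → take C-F (4); add C.
Step 6: frontier [E-F 16, E-G 14] → take E-G (14); add E.
MST edges: B-G, A-G, B-F, D-F, C-F, E-G; total weight 2+1+5+1+4+14 = 27.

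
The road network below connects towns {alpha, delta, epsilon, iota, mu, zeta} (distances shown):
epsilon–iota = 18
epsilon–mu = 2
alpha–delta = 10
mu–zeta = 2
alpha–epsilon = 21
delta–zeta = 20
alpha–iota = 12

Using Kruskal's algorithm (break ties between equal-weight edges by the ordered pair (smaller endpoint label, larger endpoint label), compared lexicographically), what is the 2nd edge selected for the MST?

mu-zeta

Kruskal's algorithm — process edges by increasing weight (ties by edge label):
epsilon–mu (2): add. Components now {zeta} {alpha} {delta} {epsilon,mu} {iota}
mu–zeta (2): add. Components now {epsilon,mu,zeta} {alpha} {delta} {iota}
alpha–delta (10): add. Components now {epsilon,mu,zeta} {alpha,delta} {iota}
alpha–iota (12): add. Components now {epsilon,mu,zeta} {alpha,delta,iota}
epsilon–iota (18): add. Components now {alpha,delta,epsilon,iota,mu,zeta}
The 2nd edge added is mu–zeta.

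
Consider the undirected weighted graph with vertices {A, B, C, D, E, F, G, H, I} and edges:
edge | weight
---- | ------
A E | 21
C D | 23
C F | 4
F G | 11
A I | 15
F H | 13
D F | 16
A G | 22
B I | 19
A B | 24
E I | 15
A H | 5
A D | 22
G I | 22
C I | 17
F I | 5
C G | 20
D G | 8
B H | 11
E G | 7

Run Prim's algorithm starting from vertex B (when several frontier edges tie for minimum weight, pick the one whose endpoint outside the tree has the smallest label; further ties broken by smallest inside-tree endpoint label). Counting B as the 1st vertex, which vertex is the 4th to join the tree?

Prim's algorithm from B:
Step 1: cheapest edge leaving the tree is B H (11); add H.
Step 2: cheapest edge leaving the tree is A H (5); add A.
Step 3: cheapest edge leaving the tree is F H (13); add F.
Step 4: cheapest edge leaving the tree is C F (4); add C.
Step 5: cheapest edge leaving the tree is F I (5); add I.
Step 6: cheapest edge leaving the tree is F G (11); add G.
Step 7: cheapest edge leaving the tree is E G (7); add E.
Step 8: cheapest edge leaving the tree is D G (8); add D.
Vertex order: B, H, A, F, C, I, G, E, D. The 4th vertex is F.

F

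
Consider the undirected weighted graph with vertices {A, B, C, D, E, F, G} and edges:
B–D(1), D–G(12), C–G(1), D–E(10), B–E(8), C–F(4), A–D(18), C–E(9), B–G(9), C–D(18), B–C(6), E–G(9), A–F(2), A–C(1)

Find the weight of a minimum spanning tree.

Kruskal: consider edges lightest-first.
A–C (1): add. Components now {A,C} {B} {D} {E} {F} {G}
B–D (1): add. Components now {A,C} {B,D} {E} {F} {G}
C–G (1): add. Components now {A,C,G} {B,D} {E} {F}
A–F (2): add. Components now {A,C,F,G} {B,D} {E}
C–F (4): skip — C and F already connected.
B–C (6): add. Components now {A,B,C,D,F,G} {E}
B–E (8): add. Components now {A,B,C,D,E,F,G}
MST edges: A–C, B–D, C–G, A–F, B–C, B–E; total weight 1+1+1+2+6+8 = 19.

19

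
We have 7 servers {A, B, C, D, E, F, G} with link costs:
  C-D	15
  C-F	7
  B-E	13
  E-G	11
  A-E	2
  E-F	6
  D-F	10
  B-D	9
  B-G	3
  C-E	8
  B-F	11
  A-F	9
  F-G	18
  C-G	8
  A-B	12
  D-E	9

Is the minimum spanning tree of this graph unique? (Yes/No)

No

Sort edges by weight, then run Kruskal:
A-E (2): add — endpoints in different components.
B-G (3): add — endpoints in different components.
E-F (6): add — endpoints in different components.
C-F (7): add — endpoints in different components.
C-E (8): skip — C and E already connected.
C-G (8): add — endpoints in different components.
A-F (9): skip — A and F already connected.
B-D (9): add — endpoints in different components.
Non-tree edge D-E has weight 9, equal to the heaviest edge on its tree cycle — swapping gives another MST of the same weight. Not unique.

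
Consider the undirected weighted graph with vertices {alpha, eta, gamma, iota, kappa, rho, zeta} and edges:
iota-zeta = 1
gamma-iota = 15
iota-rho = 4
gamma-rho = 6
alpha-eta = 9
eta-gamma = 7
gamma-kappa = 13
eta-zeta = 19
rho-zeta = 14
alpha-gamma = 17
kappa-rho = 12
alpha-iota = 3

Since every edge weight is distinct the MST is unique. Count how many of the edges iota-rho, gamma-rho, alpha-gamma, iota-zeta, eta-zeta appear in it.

3

Sort edges by weight, then run Kruskal:
iota-zeta (1): add. Components now {kappa} {rho} {alpha} {iota,zeta} {gamma} {eta}
alpha-iota (3): add. Components now {kappa} {rho} {alpha,iota,zeta} {gamma} {eta}
iota-rho (4): add. Components now {kappa} {alpha,iota,rho,zeta} {gamma} {eta}
gamma-rho (6): add. Components now {kappa} {alpha,gamma,iota,rho,zeta} {eta}
eta-gamma (7): add. Components now {kappa} {alpha,eta,gamma,iota,rho,zeta}
alpha-eta (9): skip — alpha and eta already connected.
kappa-rho (12): add. Components now {alpha,eta,gamma,iota,kappa,rho,zeta}
MST edge set: {iota-zeta, alpha-iota, iota-rho, gamma-rho, eta-gamma, kappa-rho}.
Of the listed edges, {iota-rho, gamma-rho, iota-zeta} are in the MST → 3.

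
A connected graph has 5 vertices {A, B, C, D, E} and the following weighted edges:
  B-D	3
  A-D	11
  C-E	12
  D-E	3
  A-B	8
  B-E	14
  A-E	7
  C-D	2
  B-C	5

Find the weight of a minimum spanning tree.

Kruskal's algorithm — process edges by increasing weight (ties by edge label):
C-D (2): add — endpoints in different components.
B-D (3): add — endpoints in different components.
D-E (3): add — endpoints in different components.
B-C (5): skip — B and C already connected.
A-E (7): add — endpoints in different components.
MST edges: C-D, B-D, D-E, A-E; total weight 2+3+3+7 = 15.

15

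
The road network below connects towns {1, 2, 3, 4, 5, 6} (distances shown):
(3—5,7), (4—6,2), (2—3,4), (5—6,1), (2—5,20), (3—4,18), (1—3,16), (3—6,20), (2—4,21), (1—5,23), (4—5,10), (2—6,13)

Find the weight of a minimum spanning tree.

30

Kruskal: consider edges lightest-first.
5—6 (1): add — endpoints in different components.
4—6 (2): add — endpoints in different components.
2—3 (4): add — endpoints in different components.
3—5 (7): add — endpoints in different components.
4—5 (10): skip — 4 and 5 already connected.
2—6 (13): skip — 2 and 6 already connected.
1—3 (16): add — endpoints in different components.
MST edges: 5—6, 4—6, 2—3, 3—5, 1—3; total weight 1+2+4+7+16 = 30.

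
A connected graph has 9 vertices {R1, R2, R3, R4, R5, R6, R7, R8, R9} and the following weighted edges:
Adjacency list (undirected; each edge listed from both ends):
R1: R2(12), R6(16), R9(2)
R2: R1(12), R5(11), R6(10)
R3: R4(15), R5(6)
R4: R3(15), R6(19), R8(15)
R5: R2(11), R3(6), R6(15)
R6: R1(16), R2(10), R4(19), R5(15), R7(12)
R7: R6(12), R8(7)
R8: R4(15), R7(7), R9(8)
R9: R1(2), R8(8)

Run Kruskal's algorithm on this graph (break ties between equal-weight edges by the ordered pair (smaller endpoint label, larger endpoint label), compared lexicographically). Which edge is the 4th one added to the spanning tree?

Sort edges by weight, then run Kruskal:
R1 R9 (2): add — endpoints in different components.
R3 R5 (6): add — endpoints in different components.
R7 R8 (7): add — endpoints in different components.
R8 R9 (8): add — endpoints in different components.
R2 R6 (10): add — endpoints in different components.
R2 R5 (11): add — endpoints in different components.
R1 R2 (12): add — endpoints in different components.
R6 R7 (12): skip — R7 and R6 already connected.
R3 R4 (15): add — endpoints in different components.
The 4th edge added is R8 R9.

R8-R9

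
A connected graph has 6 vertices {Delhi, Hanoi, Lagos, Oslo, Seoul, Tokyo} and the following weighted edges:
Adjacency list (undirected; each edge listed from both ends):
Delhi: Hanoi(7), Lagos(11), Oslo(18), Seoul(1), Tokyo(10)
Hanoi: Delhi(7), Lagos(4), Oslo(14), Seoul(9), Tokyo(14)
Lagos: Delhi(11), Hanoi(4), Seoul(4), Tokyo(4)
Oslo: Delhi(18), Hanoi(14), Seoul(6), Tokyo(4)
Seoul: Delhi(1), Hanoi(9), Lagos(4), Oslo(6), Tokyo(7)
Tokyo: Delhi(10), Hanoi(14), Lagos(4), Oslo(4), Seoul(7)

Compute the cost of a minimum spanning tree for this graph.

17

Grow the tree from Lagos using Prim:
Step 1: cheapest edge leaving the tree is Hanoi Lagos (4); add Hanoi.
Step 2: cheapest edge leaving the tree is Lagos Seoul (4); add Seoul.
Step 3: cheapest edge leaving the tree is Delhi Seoul (1); add Delhi.
Step 4: cheapest edge leaving the tree is Lagos Tokyo (4); add Tokyo.
Step 5: cheapest edge leaving the tree is Oslo Tokyo (4); add Oslo.
MST edges: Hanoi Lagos, Lagos Seoul, Delhi Seoul, Lagos Tokyo, Oslo Tokyo; total weight 4+4+1+4+4 = 17.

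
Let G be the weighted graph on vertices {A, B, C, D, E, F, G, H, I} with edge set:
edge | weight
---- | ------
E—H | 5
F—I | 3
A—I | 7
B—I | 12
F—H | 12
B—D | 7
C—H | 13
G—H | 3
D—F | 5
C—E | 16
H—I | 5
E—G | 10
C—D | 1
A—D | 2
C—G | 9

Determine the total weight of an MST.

31

Grow the tree from G using Prim:
Step 1: cheapest edge leaving the tree is G—H (3); add H.
Step 2: cheapest edge leaving the tree is E—H (5); add E.
Step 3: cheapest edge leaving the tree is H—I (5); add I.
Step 4: cheapest edge leaving the tree is F—I (3); add F.
Step 5: cheapest edge leaving the tree is D—F (5); add D.
Step 6: cheapest edge leaving the tree is C—D (1); add C.
Step 7: cheapest edge leaving the tree is A—D (2); add A.
Step 8: cheapest edge leaving the tree is B—D (7); add B.
MST edges: G—H, E—H, H—I, F—I, D—F, C—D, A—D, B—D; total weight 3+5+5+3+5+1+2+7 = 31.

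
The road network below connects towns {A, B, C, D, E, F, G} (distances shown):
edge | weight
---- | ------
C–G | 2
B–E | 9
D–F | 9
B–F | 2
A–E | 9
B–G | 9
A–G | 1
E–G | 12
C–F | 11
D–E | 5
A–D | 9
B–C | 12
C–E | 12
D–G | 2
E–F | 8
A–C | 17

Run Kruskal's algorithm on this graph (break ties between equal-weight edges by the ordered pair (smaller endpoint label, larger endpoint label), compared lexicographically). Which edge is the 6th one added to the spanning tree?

E-F

Kruskal's algorithm — process edges by increasing weight (ties by edge label):
A–G (1): add. Components now {A,G} {B} {C} {D} {E} {F}
B–F (2): add. Components now {A,G} {B,F} {C} {D} {E}
C–G (2): add. Components now {A,C,G} {B,F} {D} {E}
D–G (2): add. Components now {A,C,D,G} {B,F} {E}
D–E (5): add. Components now {A,C,D,E,G} {B,F}
E–F (8): add. Components now {A,B,C,D,E,F,G}
The 6th edge added is E–F.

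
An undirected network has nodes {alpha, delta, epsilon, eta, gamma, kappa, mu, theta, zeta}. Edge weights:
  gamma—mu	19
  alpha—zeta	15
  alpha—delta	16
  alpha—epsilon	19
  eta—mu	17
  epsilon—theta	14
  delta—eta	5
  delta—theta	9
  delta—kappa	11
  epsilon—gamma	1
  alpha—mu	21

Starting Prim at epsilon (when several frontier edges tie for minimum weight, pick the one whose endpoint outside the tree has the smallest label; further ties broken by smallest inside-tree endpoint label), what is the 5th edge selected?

Prim's algorithm from epsilon:
Step 1: frontier [epsilon—gamma 1, epsilon—theta 14, alpha—epsilon 19] → take epsilon—gamma (1); add gamma.
Step 2: frontier [epsilon—theta 14, alpha—epsilon 19, gamma—mu 19] → take epsilon—theta (14); add theta.
Step 3: frontier [alpha—epsilon 19, gamma—mu 19, delta—theta 9] → take delta—theta (9); add delta.
Step 4: frontier [delta—eta 5, delta—kappa 11, alpha—delta 16, alpha—epsilon 19, gamma—mu 19] → take delta—eta (5); add eta.
Step 5: frontier [delta—kappa 11, alpha—delta 16, alpha—epsilon 19, eta—mu 17, gamma—mu 19] → take delta—kappa (11); add kappa.
Step 6: frontier [alpha—delta 16, alpha—epsilon 19, eta—mu 17, gamma—mu 19] → take alpha—delta (16); add alpha.
Step 7: frontier [alpha—zeta 15, alpha—mu 21, eta—mu 17, gamma—mu 19] → take alpha—zeta (15); add zeta.
Step 8: frontier [alpha—mu 21, eta—mu 17, gamma—mu 19] → take eta—mu (17); add mu.
The 5th edge added is delta—kappa.

delta-kappa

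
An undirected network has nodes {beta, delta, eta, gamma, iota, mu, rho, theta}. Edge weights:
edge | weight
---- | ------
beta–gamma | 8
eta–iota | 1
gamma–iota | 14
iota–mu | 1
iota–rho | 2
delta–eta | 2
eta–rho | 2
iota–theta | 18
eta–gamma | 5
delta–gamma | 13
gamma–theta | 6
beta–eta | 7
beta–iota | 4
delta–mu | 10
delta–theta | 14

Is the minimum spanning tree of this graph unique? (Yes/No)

No

Kruskal: consider edges lightest-first.
eta–iota (1): add — endpoints in different components.
iota–mu (1): add — endpoints in different components.
delta–eta (2): add — endpoints in different components.
eta–rho (2): add — endpoints in different components.
iota–rho (2): skip — rho and iota already connected.
beta–iota (4): add — endpoints in different components.
eta–gamma (5): add — endpoints in different components.
gamma–theta (6): add — endpoints in different components.
Non-tree edge iota–rho has weight 2, equal to the heaviest edge on its tree cycle — swapping gives another MST of the same weight. Not unique.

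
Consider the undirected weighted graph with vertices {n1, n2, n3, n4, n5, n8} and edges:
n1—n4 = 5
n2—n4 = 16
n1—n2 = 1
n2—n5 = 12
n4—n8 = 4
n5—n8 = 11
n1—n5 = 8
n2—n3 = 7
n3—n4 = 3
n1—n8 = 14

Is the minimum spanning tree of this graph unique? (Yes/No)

Sort edges by weight, then run Kruskal:
n1—n2 (1): add. Components now {n1,n2} {n3} {n5} {n8} {n4}
n3—n4 (3): add. Components now {n1,n2} {n3,n4} {n5} {n8}
n4—n8 (4): add. Components now {n1,n2} {n3,n4,n8} {n5}
n1—n4 (5): add. Components now {n1,n2,n3,n4,n8} {n5}
n2—n3 (7): skip — n2 and n3 already connected.
n1—n5 (8): add. Components now {n1,n2,n3,n4,n5,n8}
Every non-tree edge has weight strictly greater than the heaviest edge on the tree path between its endpoints, so the MST is unique.

Yes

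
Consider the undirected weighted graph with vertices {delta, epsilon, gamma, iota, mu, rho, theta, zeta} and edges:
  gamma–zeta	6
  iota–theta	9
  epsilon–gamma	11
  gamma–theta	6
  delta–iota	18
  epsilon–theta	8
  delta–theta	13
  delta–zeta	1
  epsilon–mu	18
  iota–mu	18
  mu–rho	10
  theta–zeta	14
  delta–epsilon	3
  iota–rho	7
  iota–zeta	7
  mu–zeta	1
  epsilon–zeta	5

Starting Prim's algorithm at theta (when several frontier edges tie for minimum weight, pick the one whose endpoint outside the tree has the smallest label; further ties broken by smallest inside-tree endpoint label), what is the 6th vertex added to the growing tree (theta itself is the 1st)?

epsilon

Prim, starting at theta.
Step 1: cheapest edge leaving the tree is gamma–theta (6); add gamma.
Step 2: cheapest edge leaving the tree is gamma–zeta (6); add zeta.
Step 3: cheapest edge leaving the tree is delta–zeta (1); add delta.
Step 4: cheapest edge leaving the tree is mu–zeta (1); add mu.
Step 5: cheapest edge leaving the tree is delta–epsilon (3); add epsilon.
Step 6: cheapest edge leaving the tree is iota–zeta (7); add iota.
Step 7: cheapest edge leaving the tree is iota–rho (7); add rho.
Vertex order: theta, gamma, zeta, delta, mu, epsilon, iota, rho. The 6th vertex is epsilon.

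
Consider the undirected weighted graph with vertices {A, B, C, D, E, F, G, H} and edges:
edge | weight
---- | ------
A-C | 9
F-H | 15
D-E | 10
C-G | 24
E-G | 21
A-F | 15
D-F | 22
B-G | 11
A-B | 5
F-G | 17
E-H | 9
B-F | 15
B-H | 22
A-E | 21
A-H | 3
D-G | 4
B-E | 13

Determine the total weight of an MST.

Prim's algorithm from F:
Step 1: cheapest edge leaving the tree is A-F (15); add A.
Step 2: cheapest edge leaving the tree is A-H (3); add H.
Step 3: cheapest edge leaving the tree is A-B (5); add B.
Step 4: cheapest edge leaving the tree is A-C (9); add C.
Step 5: cheapest edge leaving the tree is E-H (9); add E.
Step 6: cheapest edge leaving the tree is D-E (10); add D.
Step 7: cheapest edge leaving the tree is D-G (4); add G.
MST edges: A-F, A-H, A-B, A-C, E-H, D-E, D-G; total weight 15+3+5+9+9+10+4 = 55.

55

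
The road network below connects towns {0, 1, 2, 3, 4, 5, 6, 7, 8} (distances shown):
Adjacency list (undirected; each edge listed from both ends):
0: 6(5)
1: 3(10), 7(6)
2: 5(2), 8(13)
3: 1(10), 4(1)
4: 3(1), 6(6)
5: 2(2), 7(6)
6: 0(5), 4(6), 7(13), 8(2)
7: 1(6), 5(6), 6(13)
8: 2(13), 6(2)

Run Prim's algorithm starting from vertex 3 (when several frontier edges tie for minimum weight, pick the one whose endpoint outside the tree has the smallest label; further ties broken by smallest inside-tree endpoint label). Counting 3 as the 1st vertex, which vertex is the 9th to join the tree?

Prim's algorithm from 3:
Step 1: frontier [3—4 1, 1—3 10] → take 3—4 (1); add 4.
Step 2: frontier [1—3 10, 4—6 6] → take 4—6 (6); add 6.
Step 3: frontier [1—3 10, 6—8 2, 0—6 5, 6—7 13] → take 6—8 (2); add 8.
Step 4: frontier [1—3 10, 0—6 5, 6—7 13, 2—8 13] → take 0—6 (5); add 0.
Step 5: frontier [1—3 10, 6—7 13, 2—8 13] → take 1—3 (10); add 1.
Step 6: frontier [1—7 6, 6—7 13, 2—8 13] → take 1—7 (6); add 7.
Step 7: frontier [5—7 6, 2—8 13] → take 5—7 (6); add 5.
Step 8: frontier [2—5 2, 2—8 13] → take 2—5 (2); add 2.
Vertex order: 3, 4, 6, 8, 0, 1, 7, 5, 2. The 9th vertex is 2.

2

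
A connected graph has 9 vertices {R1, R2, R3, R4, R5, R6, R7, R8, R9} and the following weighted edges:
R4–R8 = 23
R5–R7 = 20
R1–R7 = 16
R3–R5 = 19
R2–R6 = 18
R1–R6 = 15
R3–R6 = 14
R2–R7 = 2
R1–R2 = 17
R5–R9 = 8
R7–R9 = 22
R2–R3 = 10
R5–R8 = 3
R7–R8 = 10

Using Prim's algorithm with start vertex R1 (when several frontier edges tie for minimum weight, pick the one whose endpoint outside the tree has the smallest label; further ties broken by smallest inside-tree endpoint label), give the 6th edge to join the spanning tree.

Grow the tree from R1 using Prim:
Step 1: cheapest edge leaving the tree is R1–R6 (15); add R6.
Step 2: cheapest edge leaving the tree is R3–R6 (14); add R3.
Step 3: cheapest edge leaving the tree is R2–R3 (10); add R2.
Step 4: cheapest edge leaving the tree is R2–R7 (2); add R7.
Step 5: cheapest edge leaving the tree is R7–R8 (10); add R8.
Step 6: cheapest edge leaving the tree is R5–R8 (3); add R5.
Step 7: cheapest edge leaving the tree is R5–R9 (8); add R9.
Step 8: cheapest edge leaving the tree is R4–R8 (23); add R4.
The 6th edge added is R5–R8.

R5-R8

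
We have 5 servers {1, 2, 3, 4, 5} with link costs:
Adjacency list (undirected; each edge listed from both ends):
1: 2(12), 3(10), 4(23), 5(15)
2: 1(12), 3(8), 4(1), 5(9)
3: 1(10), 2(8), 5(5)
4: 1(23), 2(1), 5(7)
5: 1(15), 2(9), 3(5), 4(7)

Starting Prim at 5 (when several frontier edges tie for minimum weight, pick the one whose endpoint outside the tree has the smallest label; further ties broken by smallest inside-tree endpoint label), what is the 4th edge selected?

1-3

Grow the tree from 5 using Prim:
Step 1: cheapest edge leaving the tree is 3—5 (5); add 3.
Step 2: cheapest edge leaving the tree is 4—5 (7); add 4.
Step 3: cheapest edge leaving the tree is 2—4 (1); add 2.
Step 4: cheapest edge leaving the tree is 1—3 (10); add 1.
The 4th edge added is 1—3.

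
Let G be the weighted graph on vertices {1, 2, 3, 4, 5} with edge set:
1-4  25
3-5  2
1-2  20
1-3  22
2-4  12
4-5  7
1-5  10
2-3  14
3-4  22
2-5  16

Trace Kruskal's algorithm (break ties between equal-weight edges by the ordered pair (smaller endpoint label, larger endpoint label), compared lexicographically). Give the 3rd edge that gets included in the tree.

1-5

Kruskal: consider edges lightest-first.
3-5 (2): add. Components now {1} {2} {3,5} {4}
4-5 (7): add. Components now {1} {2} {3,4,5}
1-5 (10): add. Components now {1,3,4,5} {2}
2-4 (12): add. Components now {1,2,3,4,5}
The 3rd edge added is 1-5.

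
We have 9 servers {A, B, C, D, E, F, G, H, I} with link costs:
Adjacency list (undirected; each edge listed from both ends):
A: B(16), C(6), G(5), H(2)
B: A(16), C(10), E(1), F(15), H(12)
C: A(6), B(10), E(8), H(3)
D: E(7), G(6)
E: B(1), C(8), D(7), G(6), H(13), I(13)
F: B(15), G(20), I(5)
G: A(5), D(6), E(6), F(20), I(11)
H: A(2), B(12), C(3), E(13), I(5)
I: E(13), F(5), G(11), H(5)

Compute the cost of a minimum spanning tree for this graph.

Kruskal: consider edges lightest-first.
B—E (1): add — endpoints in different components.
A—H (2): add — endpoints in different components.
C—H (3): add — endpoints in different components.
A—G (5): add — endpoints in different components.
F—I (5): add — endpoints in different components.
H—I (5): add — endpoints in different components.
A—C (6): skip — A and C already connected.
D—G (6): add — endpoints in different components.
E—G (6): add — endpoints in different components.
MST edges: B—E, A—H, C—H, A—G, F—I, H—I, D—G, E—G; total weight 1+2+3+5+5+5+6+6 = 33.

33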